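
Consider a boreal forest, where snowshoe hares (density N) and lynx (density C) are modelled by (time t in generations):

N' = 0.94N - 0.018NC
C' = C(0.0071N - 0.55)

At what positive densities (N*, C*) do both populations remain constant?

Set dC/dt = 0 with C > 0: 0.0071N - 0.55 = 0, so N* = 0.55/0.0071 = 77.5.
Set dN/dt = 0 with N > 0: 0.94 - 0.018C = 0, so C* = 0.94/0.018 = 52.2.

N* ≈ 77.5, C* ≈ 52.2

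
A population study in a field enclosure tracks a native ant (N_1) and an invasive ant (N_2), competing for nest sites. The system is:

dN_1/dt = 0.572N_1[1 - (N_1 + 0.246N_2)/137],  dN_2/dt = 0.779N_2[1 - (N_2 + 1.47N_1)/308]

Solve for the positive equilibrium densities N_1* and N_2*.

Setting both brackets to zero gives the nullclines N_1 + 0.246N_2 = 137 and 1.47N_1 + N_2 = 308.
Substituting N_2 = 308 - 1.47N_1 into the first: N_1(1 - 0.246·1.47) = 137 - 0.246·308.
So N_1* = 61.2/0.638 = 95.9, and then N_2* = 308 - 1.47·95.9 = 167.

N_1* ≈ 95.9, N_2* ≈ 167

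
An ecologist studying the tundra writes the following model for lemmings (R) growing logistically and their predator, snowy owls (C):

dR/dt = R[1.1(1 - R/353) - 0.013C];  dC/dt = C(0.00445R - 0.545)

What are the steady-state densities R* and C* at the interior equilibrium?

From dC/dt = 0 with C > 0: 0.00445R* = 0.545, so R* = 122.
Substitute into dR/dt = 0: 1.1(1 - 122/353) = 0.013C*.
The bracket is 0.653, giving C* = 0.718/0.013 = 55.3.

R* ≈ 122, C* ≈ 55.3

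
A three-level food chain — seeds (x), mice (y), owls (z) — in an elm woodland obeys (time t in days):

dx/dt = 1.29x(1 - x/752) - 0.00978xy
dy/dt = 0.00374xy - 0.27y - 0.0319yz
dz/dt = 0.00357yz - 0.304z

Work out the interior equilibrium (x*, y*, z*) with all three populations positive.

From dz/dt = 0: 0.00357y* = 0.304, so y* = 85.2.
From dx/dt = 0: 1.29(1 - x*/752) = 0.00978·85.2, giving x* = 752·(1 - 0.646) = 267.
From dy/dt = 0: 0.00374·267 - 0.27 = 0.0319z*, so z* = 0.727/0.0319 = 22.8.

x* ≈ 267, y* ≈ 85.2, z* ≈ 22.8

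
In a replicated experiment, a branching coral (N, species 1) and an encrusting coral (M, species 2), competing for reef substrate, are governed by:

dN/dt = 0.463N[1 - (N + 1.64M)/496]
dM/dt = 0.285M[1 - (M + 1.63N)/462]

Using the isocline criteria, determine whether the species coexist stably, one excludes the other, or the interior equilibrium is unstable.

unstable coexistence (outcome depends on initial conditions)

Compare the nullcline intercepts: K1/α12 = 496/1.64 = 302 < K2 = 462; K2/α21 = 462/1.63 = 283 < K1 = 496.
Since both are reversed, neither can invade when rare; the interior point is a saddle.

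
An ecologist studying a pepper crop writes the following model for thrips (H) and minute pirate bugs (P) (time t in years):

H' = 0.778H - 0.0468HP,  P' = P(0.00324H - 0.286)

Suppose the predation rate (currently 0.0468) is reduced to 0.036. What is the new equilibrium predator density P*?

P* ≈ 21.6

At the interior fixed point, setting dH/dt = 0 with H > 0 fixes P* = (prey growth rate)/(HP coefficient) — independent of the other coefficients.
With the change, P* = 0.778/0.036 = 21.6; it rises from 16.6.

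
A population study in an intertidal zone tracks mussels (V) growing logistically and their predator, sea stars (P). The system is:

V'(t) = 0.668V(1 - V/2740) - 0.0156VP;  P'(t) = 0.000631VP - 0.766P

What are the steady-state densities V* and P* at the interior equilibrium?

V* ≈ 1210, P* ≈ 23.8

From dP/dt = 0 with P > 0: 0.000631V* = 0.766, so V* = 1210.
Substitute into dV/dt = 0: 0.668(1 - 1210/2740) = 0.0156P*.
The bracket is 0.557, giving P* = 0.372/0.0156 = 23.8.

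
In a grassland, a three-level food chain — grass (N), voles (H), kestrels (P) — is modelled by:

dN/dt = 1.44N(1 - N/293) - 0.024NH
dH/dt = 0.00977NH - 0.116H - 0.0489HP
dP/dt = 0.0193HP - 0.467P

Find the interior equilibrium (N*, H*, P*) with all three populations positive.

From dP/dt = 0: 0.0193H* = 0.467, so H* = 24.2.
From dN/dt = 0: 1.44(1 - N*/293) = 0.024·24.2, giving N* = 293·(1 - 0.403) = 175.
From dH/dt = 0: 0.00977·175 - 0.116 = 0.0489P*, so P* = 1.59/0.0489 = 32.6.

N* ≈ 175, H* ≈ 24.2, P* ≈ 32.6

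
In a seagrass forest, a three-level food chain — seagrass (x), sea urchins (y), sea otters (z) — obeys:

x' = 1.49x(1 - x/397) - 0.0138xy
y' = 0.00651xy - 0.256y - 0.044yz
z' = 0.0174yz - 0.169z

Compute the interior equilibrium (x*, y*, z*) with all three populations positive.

x* ≈ 361, y* ≈ 9.71, z* ≈ 47.6

From dz/dt = 0: 0.0174y* = 0.169, so y* = 9.71.
From dx/dt = 0: 1.49(1 - x*/397) = 0.0138·9.71, giving x* = 397·(1 - 0.09) = 361.
From dy/dt = 0: 0.00651·361 - 0.256 = 0.044z*, so z* = 2.1/0.044 = 47.6.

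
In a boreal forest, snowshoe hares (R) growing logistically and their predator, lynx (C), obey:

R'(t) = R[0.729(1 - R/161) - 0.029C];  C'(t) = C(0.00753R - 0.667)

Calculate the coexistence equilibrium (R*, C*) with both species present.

From dC/dt = 0 with C > 0: 0.00753R* = 0.667, so R* = 88.6.
Substitute into dR/dt = 0: 0.729(1 - 88.6/161) = 0.029C*.
The bracket is 0.45, giving C* = 0.328/0.029 = 11.3.

R* ≈ 88.6, C* ≈ 11.3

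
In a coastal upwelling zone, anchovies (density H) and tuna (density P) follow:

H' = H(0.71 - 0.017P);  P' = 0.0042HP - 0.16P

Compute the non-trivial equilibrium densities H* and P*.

H* ≈ 38.1, P* ≈ 41.8

Set dP/dt = 0 with P > 0: 0.0042H - 0.16 = 0, so H* = 0.16/0.0042 = 38.1.
Set dH/dt = 0 with H > 0: 0.71 - 0.017P = 0, so P* = 0.71/0.017 = 41.8.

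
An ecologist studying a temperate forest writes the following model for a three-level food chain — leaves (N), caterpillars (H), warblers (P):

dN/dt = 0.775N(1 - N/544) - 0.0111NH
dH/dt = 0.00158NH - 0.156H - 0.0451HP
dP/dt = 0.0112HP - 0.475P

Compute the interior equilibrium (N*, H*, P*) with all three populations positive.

From dP/dt = 0: 0.0112H* = 0.475, so H* = 42.4.
From dN/dt = 0: 0.775(1 - N*/544) = 0.0111·42.4, giving N* = 544·(1 - 0.607) = 214.
From dH/dt = 0: 0.00158·214 - 0.156 = 0.0451P*, so P* = 0.181/0.0451 = 4.02.

N* ≈ 214, H* ≈ 42.4, P* ≈ 4.02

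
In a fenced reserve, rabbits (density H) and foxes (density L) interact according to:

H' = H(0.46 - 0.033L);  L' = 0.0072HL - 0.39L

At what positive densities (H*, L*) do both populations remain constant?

H* ≈ 54.2, L* ≈ 13.9

Set dL/dt = 0 with L > 0: 0.0072H - 0.39 = 0, so H* = 0.39/0.0072 = 54.2.
Set dH/dt = 0 with H > 0: 0.46 - 0.033L = 0, so L* = 0.46/0.033 = 13.9.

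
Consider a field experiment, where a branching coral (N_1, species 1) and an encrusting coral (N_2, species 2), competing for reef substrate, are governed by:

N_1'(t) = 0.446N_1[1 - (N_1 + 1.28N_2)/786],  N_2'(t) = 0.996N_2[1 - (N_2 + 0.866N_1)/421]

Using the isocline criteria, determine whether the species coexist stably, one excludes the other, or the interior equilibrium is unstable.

species 1 excludes species 2

Compare the nullcline intercepts: K1/α12 = 786/1.28 = 614 > K2 = 421; K2/α21 = 421/0.866 = 486 < K1 = 786.
Since the inequalities point opposite ways, species 1 can invade but species 2 cannot.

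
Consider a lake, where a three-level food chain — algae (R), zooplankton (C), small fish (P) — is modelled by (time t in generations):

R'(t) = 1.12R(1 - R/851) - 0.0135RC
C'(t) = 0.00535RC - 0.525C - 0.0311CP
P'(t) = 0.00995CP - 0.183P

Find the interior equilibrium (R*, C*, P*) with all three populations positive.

From dP/dt = 0: 0.00995C* = 0.183, so C* = 18.4.
From dR/dt = 0: 1.12(1 - R*/851) = 0.0135·18.4, giving R* = 851·(1 - 0.222) = 662.
From dC/dt = 0: 0.00535·662 - 0.525 = 0.0311P*, so P* = 3.02/0.0311 = 97.1.

R* ≈ 662, C* ≈ 18.4, P* ≈ 97.1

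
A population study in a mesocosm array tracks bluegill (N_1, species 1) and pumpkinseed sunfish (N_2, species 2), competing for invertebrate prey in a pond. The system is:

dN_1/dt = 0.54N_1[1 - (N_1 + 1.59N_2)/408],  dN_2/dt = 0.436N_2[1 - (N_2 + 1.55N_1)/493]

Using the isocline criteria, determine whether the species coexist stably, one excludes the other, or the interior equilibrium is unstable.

unstable coexistence (outcome depends on initial conditions)

Compare the nullcline intercepts: K1/α12 = 408/1.59 = 257 < K2 = 493; K2/α21 = 493/1.55 = 318 < K1 = 408.
Since both are reversed, neither can invade when rare; the interior point is a saddle.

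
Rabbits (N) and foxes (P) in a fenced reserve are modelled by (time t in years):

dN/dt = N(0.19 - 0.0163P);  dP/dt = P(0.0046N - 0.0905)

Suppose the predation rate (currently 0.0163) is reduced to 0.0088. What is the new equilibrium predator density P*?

P* ≈ 21.6

At the interior fixed point, setting dN/dt = 0 with N > 0 fixes P* = (prey growth rate)/(NP coefficient) — independent of the other coefficients.
With the change, P* = 0.19/0.0088 = 21.6; it rises from 11.7.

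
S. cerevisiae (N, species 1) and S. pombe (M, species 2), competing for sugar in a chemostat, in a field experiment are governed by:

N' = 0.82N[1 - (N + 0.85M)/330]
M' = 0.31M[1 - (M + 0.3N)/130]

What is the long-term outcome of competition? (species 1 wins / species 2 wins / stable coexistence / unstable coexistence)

stable coexistence

Compare the nullcline intercepts: K1/α12 = 330/0.85 = 388 > K2 = 130; K2/α21 = 130/0.3 = 433 > K1 = 330.
Since both inequalities hold, each species can invade when rare, so the interior equilibrium is stable.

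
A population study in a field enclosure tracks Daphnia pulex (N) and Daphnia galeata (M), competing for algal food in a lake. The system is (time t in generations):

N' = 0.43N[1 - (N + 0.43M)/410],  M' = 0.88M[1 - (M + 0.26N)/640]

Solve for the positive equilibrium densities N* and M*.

N* ≈ 152, M* ≈ 601

Setting both brackets to zero gives the nullclines N + 0.43M = 410 and 0.26N + M = 640.
Substituting M = 640 - 0.26N into the first: N(1 - 0.43·0.26) = 410 - 0.43·640.
So N* = 135/0.888 = 152, and then M* = 640 - 0.26·152 = 601.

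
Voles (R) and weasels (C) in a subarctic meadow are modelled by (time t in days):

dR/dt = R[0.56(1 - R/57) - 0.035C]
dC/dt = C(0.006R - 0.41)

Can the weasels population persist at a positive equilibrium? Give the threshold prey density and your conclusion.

Threshold R = 68.3; K < 68.3, so no, the predator goes extinct.

The predator equation gives dC/dt > 0 only when R > 0.41/0.006 = 68.3.
Without the predator, R → K = 57. Since 57 < 68.3, the predator cannot invade.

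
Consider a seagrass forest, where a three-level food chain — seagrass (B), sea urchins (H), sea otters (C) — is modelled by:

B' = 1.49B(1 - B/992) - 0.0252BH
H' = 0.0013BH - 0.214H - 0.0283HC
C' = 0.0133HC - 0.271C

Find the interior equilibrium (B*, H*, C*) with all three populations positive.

B* ≈ 650, H* ≈ 20.4, C* ≈ 22.3

From dC/dt = 0: 0.0133H* = 0.271, so H* = 20.4.
From dB/dt = 0: 1.49(1 - B*/992) = 0.0252·20.4, giving B* = 992·(1 - 0.345) = 650.
From dH/dt = 0: 0.0013·650 - 0.214 = 0.0283C*, so C* = 0.631/0.0283 = 22.3.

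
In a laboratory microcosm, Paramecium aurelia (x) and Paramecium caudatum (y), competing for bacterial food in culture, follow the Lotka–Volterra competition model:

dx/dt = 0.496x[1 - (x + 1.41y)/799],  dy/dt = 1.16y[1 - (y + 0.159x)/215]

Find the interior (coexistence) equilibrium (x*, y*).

Setting both brackets to zero gives the nullclines x + 1.41y = 799 and 0.159x + y = 215.
Substituting y = 215 - 0.159x into the first: x(1 - 1.41·0.159) = 799 - 1.41·215.
So x* = 496/0.776 = 639, and then y* = 215 - 0.159·639 = 113.

x* ≈ 639, y* ≈ 113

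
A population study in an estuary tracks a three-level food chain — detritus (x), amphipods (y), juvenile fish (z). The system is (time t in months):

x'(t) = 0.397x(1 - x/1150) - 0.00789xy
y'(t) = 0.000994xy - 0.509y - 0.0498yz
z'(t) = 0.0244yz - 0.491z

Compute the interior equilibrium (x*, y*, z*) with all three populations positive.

x* ≈ 690, y* ≈ 20.1, z* ≈ 3.55

From dz/dt = 0: 0.0244y* = 0.491, so y* = 20.1.
From dx/dt = 0: 0.397(1 - x*/1150) = 0.00789·20.1, giving x* = 1150·(1 - 0.4) = 690.
From dy/dt = 0: 0.000994·690 - 0.509 = 0.0498z*, so z* = 0.177/0.0498 = 3.55.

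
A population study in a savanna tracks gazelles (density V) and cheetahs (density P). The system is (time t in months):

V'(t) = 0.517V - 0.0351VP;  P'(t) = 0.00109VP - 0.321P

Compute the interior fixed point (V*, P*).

Set dP/dt = 0 with P > 0: 0.00109V - 0.321 = 0, so V* = 0.321/0.00109 = 294.
Set dV/dt = 0 with V > 0: 0.517 - 0.0351P = 0, so P* = 0.517/0.0351 = 14.7.

V* ≈ 294, P* ≈ 14.7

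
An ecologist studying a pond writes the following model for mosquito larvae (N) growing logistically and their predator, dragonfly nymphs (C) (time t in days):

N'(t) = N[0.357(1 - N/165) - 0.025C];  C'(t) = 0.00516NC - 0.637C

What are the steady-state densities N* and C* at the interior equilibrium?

From dC/dt = 0 with C > 0: 0.00516N* = 0.637, so N* = 123.
Substitute into dN/dt = 0: 0.357(1 - 123/165) = 0.025C*.
The bracket is 0.252, giving C* = 0.0899/0.025 = 3.6.

N* ≈ 123, C* ≈ 3.6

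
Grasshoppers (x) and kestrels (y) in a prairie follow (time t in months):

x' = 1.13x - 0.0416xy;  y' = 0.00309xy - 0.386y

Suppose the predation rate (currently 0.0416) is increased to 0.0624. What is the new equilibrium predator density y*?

At the interior fixed point, setting dx/dt = 0 with x > 0 fixes y* = (prey growth rate)/(xy coefficient) — independent of the other coefficients.
With the change, y* = 1.13/0.0624 = 18.1; it falls from 27.2.

y* ≈ 18.1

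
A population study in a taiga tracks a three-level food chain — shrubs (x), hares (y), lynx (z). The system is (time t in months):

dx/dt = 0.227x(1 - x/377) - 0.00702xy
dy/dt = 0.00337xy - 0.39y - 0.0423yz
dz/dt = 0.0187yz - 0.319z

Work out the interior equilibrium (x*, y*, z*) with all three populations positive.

From dz/dt = 0: 0.0187y* = 0.319, so y* = 17.1.
From dx/dt = 0: 0.227(1 - x*/377) = 0.00702·17.1, giving x* = 377·(1 - 0.528) = 178.
From dy/dt = 0: 0.00337·178 - 0.39 = 0.0423z*, so z* = 0.21/0.0423 = 4.97.

x* ≈ 178, y* ≈ 17.1, z* ≈ 4.97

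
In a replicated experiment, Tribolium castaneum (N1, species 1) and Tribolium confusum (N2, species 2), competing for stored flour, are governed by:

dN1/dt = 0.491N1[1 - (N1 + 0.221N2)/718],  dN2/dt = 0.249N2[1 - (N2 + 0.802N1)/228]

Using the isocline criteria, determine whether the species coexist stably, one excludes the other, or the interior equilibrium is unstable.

species 1 excludes species 2

Compare the nullcline intercepts: K1/α12 = 718/0.221 = 3250 > K2 = 228; K2/α21 = 228/0.802 = 284 < K1 = 718.
Since the inequalities point opposite ways, species 1 can invade but species 2 cannot.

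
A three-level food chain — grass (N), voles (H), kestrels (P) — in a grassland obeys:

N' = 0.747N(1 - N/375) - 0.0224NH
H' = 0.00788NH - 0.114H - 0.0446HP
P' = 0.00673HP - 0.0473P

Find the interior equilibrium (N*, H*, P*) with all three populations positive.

N* ≈ 296, H* ≈ 7.03, P* ≈ 49.7

From dP/dt = 0: 0.00673H* = 0.0473, so H* = 7.03.
From dN/dt = 0: 0.747(1 - N*/375) = 0.0224·7.03, giving N* = 375·(1 - 0.211) = 296.
From dH/dt = 0: 0.00788·296 - 0.114 = 0.0446P*, so P* = 2.22/0.0446 = 49.7.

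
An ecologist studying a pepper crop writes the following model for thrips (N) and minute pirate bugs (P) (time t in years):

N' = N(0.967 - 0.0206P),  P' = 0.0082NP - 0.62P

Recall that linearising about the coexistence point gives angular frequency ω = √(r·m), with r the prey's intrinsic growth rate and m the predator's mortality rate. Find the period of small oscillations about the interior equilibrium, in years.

Here r = 0.967 and m = 0.62, so r·m = 0.6.
ω = √0.6 = 0.774 per year, hence T = 2π/ω ≈ 8.11 years.

T ≈ 8.11 years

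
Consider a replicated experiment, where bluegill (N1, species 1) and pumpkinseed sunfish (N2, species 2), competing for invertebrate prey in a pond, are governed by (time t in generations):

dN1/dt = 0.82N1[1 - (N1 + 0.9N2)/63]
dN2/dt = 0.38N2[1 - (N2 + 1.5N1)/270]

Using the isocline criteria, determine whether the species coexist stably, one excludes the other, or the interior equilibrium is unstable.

species 2 excludes species 1

Compare the nullcline intercepts: K1/α12 = 63/0.9 = 70 < K2 = 270; K2/α21 = 270/1.5 = 180 > K1 = 63.
Since the inequalities point opposite ways, species 2 can invade but species 1 cannot.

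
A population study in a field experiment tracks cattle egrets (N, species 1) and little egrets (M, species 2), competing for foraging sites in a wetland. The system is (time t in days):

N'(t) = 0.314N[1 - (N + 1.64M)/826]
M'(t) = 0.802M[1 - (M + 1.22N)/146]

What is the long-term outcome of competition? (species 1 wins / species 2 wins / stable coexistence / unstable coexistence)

Compare the nullcline intercepts: K1/α12 = 826/1.64 = 504 > K2 = 146; K2/α21 = 146/1.22 = 120 < K1 = 826.
Since the inequalities point opposite ways, species 1 can invade but species 2 cannot.

species 1 excludes species 2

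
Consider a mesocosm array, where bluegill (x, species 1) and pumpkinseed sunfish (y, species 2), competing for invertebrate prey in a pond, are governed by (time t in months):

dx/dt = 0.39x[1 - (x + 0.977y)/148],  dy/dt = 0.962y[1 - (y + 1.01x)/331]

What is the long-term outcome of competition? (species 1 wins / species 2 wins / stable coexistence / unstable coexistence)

Compare the nullcline intercepts: K1/α12 = 148/0.977 = 151 < K2 = 331; K2/α21 = 331/1.01 = 328 > K1 = 148.
Since the inequalities point opposite ways, species 2 can invade but species 1 cannot.

species 2 excludes species 1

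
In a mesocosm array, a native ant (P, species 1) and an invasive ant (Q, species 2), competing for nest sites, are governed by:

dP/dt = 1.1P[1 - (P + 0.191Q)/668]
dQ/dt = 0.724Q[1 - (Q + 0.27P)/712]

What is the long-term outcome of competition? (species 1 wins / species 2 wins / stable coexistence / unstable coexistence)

Compare the nullcline intercepts: K1/α12 = 668/0.191 = 3500 > K2 = 712; K2/α21 = 712/0.27 = 2640 > K1 = 668.
Since both inequalities hold, each species can invade when rare, so the interior equilibrium is stable.

stable coexistence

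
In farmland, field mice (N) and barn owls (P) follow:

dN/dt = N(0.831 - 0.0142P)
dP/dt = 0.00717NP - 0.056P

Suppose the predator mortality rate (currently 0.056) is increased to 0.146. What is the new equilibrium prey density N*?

At the interior fixed point, setting dP/dt = 0 with P > 0 fixes N* = (predator death rate)/(NP coefficient) — independent of the other coefficients.
With the change, N* = 0.146/0.00717 = 20.4; it rises from 7.81.

N* ≈ 20.4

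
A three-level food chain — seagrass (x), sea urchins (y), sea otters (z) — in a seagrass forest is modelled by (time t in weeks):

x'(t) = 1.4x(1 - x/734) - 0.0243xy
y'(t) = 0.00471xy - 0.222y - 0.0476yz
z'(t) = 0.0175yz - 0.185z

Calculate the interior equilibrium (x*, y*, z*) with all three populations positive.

From dz/dt = 0: 0.0175y* = 0.185, so y* = 10.6.
From dx/dt = 0: 1.4(1 - x*/734) = 0.0243·10.6, giving x* = 734·(1 - 0.183) = 599.
From dy/dt = 0: 0.00471·599 - 0.222 = 0.0476z*, so z* = 2.6/0.0476 = 54.6.

x* ≈ 599, y* ≈ 10.6, z* ≈ 54.6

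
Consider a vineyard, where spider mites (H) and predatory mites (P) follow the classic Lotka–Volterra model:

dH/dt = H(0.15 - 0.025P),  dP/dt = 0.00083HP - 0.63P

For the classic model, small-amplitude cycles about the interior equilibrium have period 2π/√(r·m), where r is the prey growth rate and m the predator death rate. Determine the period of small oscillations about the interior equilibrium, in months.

T ≈ 20.4 months

Here r = 0.15 and m = 0.63, so r·m = 0.0945.
ω = √0.0945 = 0.307 per month, hence T = 2π/ω ≈ 20.4 months.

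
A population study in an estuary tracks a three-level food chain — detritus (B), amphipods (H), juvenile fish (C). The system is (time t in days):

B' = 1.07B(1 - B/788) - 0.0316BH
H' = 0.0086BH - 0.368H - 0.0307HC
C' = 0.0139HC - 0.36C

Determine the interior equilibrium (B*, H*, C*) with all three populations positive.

B* ≈ 185, H* ≈ 25.9, C* ≈ 39.9

From dC/dt = 0: 0.0139H* = 0.36, so H* = 25.9.
From dB/dt = 0: 1.07(1 - B*/788) = 0.0316·25.9, giving B* = 788·(1 - 0.765) = 185.
From dH/dt = 0: 0.0086·185 - 0.368 = 0.0307C*, so C* = 1.23/0.0307 = 39.9.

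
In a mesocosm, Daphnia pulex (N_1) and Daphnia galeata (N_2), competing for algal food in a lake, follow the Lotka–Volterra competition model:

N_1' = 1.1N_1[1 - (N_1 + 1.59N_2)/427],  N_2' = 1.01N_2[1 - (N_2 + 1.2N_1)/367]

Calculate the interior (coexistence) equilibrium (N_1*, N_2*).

Setting both brackets to zero gives the nullclines N_1 + 1.59N_2 = 427 and 1.2N_1 + N_2 = 367.
Substituting N_2 = 367 - 1.2N_1 into the first: N_1(1 - 1.59·1.2) = 427 - 1.59·367.
So N_1* = -157/-0.908 = 172, and then N_2* = 367 - 1.2·172 = 160.

N_1* ≈ 172, N_2* ≈ 160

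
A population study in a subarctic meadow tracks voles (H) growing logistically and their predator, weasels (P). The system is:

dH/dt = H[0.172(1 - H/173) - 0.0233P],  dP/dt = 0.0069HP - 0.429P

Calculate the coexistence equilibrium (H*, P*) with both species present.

From dP/dt = 0 with P > 0: 0.0069H* = 0.429, so H* = 62.2.
Substitute into dH/dt = 0: 0.172(1 - 62.2/173) = 0.0233P*.
The bracket is 0.641, giving P* = 0.11/0.0233 = 4.73.

H* ≈ 62.2, P* ≈ 4.73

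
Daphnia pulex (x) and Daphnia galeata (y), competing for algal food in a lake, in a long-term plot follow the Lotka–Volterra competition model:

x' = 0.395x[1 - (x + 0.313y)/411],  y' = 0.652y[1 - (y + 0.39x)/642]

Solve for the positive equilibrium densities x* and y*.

x* ≈ 239, y* ≈ 549

Setting both brackets to zero gives the nullclines x + 0.313y = 411 and 0.39x + y = 642.
Substituting y = 642 - 0.39x into the first: x(1 - 0.313·0.39) = 411 - 0.313·642.
So x* = 210/0.878 = 239, and then y* = 642 - 0.39·239 = 549.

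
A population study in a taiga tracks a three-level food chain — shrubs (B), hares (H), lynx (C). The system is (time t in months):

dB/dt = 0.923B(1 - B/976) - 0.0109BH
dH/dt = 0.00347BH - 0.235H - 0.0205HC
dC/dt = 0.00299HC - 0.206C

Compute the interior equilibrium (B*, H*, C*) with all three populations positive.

B* ≈ 182, H* ≈ 68.9, C* ≈ 19.3

From dC/dt = 0: 0.00299H* = 0.206, so H* = 68.9.
From dB/dt = 0: 0.923(1 - B*/976) = 0.0109·68.9, giving B* = 976·(1 - 0.814) = 182.
From dH/dt = 0: 0.00347·182 - 0.235 = 0.0205C*, so C* = 0.396/0.0205 = 19.3.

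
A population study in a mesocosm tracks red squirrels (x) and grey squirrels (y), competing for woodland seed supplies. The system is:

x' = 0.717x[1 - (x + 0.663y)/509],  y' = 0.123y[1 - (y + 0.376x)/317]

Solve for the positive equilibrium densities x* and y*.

x* ≈ 398, y* ≈ 167

Setting both brackets to zero gives the nullclines x + 0.663y = 509 and 0.376x + y = 317.
Substituting y = 317 - 0.376x into the first: x(1 - 0.663·0.376) = 509 - 0.663·317.
So x* = 299/0.751 = 398, and then y* = 317 - 0.376·398 = 167.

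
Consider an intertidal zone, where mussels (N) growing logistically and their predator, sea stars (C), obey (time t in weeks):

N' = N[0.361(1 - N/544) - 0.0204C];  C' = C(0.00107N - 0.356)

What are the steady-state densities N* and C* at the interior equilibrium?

From dC/dt = 0 with C > 0: 0.00107N* = 0.356, so N* = 333.
Substitute into dN/dt = 0: 0.361(1 - 333/544) = 0.0204C*.
The bracket is 0.388, giving C* = 0.14/0.0204 = 6.87.

N* ≈ 333, C* ≈ 6.87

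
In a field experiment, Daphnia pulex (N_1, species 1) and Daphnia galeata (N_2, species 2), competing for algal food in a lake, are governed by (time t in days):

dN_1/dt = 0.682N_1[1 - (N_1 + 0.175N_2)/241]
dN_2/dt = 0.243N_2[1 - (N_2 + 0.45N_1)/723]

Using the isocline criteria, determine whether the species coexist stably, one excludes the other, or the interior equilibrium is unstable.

Compare the nullcline intercepts: K1/α12 = 241/0.175 = 1380 > K2 = 723; K2/α21 = 723/0.45 = 1610 > K1 = 241.
Since both inequalities hold, each species can invade when rare, so the interior equilibrium is stable.

stable coexistence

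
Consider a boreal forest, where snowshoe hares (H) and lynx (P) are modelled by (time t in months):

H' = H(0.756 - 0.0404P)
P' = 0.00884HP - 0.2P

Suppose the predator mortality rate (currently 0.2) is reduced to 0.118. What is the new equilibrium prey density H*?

H* ≈ 13.3

At the interior fixed point, setting dP/dt = 0 with P > 0 fixes H* = (predator death rate)/(HP coefficient) — independent of the other coefficients.
With the change, H* = 0.118/0.00884 = 13.3; it falls from 22.6.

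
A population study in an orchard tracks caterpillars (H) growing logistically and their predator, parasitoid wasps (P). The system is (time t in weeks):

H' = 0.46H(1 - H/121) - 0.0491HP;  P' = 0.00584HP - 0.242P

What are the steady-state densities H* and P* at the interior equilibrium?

From dP/dt = 0 with P > 0: 0.00584H* = 0.242, so H* = 41.4.
Substitute into dH/dt = 0: 0.46(1 - 41.4/121) = 0.0491P*.
The bracket is 0.658, giving P* = 0.302/0.0491 = 6.16.

H* ≈ 41.4, P* ≈ 6.16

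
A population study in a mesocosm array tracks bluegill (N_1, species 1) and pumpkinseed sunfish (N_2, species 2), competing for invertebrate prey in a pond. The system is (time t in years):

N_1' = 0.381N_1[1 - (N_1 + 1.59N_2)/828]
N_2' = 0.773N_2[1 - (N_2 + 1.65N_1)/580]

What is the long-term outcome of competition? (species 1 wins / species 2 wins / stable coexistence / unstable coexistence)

Compare the nullcline intercepts: K1/α12 = 828/1.59 = 521 < K2 = 580; K2/α21 = 580/1.65 = 352 < K1 = 828.
Since both are reversed, neither can invade when rare; the interior point is a saddle.

unstable coexistence (outcome depends on initial conditions)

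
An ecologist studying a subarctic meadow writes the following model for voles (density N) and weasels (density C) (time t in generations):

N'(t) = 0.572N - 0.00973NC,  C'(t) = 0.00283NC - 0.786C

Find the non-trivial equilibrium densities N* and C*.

Set dC/dt = 0 with C > 0: 0.00283N - 0.786 = 0, so N* = 0.786/0.00283 = 278.
Set dN/dt = 0 with N > 0: 0.572 - 0.00973C = 0, so C* = 0.572/0.00973 = 58.8.

N* ≈ 278, C* ≈ 58.8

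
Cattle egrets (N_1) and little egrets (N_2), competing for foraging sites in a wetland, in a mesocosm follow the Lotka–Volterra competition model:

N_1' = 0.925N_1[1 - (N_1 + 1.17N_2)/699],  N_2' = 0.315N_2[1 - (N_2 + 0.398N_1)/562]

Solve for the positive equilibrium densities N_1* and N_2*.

N_1* ≈ 77.6, N_2* ≈ 531

Setting both brackets to zero gives the nullclines N_1 + 1.17N_2 = 699 and 0.398N_1 + N_2 = 562.
Substituting N_2 = 562 - 0.398N_1 into the first: N_1(1 - 1.17·0.398) = 699 - 1.17·562.
So N_1* = 41.5/0.534 = 77.6, and then N_2* = 562 - 0.398·77.6 = 531.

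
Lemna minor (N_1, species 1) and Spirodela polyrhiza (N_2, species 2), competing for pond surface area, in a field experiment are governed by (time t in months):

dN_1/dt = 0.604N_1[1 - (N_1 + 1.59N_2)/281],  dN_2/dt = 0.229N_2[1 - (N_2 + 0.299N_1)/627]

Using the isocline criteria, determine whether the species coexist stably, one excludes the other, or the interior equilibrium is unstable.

Compare the nullcline intercepts: K1/α12 = 281/1.59 = 177 < K2 = 627; K2/α21 = 627/0.299 = 2100 > K1 = 281.
Since the inequalities point opposite ways, species 2 can invade but species 1 cannot.

species 2 excludes species 1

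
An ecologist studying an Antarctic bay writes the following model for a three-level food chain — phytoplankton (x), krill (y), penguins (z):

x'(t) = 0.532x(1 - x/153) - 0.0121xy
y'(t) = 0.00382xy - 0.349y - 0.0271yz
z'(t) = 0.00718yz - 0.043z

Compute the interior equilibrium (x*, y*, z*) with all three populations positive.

x* ≈ 132, y* ≈ 5.99, z* ≈ 5.75

From dz/dt = 0: 0.00718y* = 0.043, so y* = 5.99.
From dx/dt = 0: 0.532(1 - x*/153) = 0.0121·5.99, giving x* = 153·(1 - 0.136) = 132.
From dy/dt = 0: 0.00382·132 - 0.349 = 0.0271z*, so z* = 0.156/0.0271 = 5.75.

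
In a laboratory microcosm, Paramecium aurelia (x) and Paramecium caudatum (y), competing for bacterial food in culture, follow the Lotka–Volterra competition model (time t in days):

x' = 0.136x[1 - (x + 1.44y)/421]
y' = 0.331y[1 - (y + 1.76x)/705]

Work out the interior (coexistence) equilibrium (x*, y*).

Setting both brackets to zero gives the nullclines x + 1.44y = 421 and 1.76x + y = 705.
Substituting y = 705 - 1.76x into the first: x(1 - 1.44·1.76) = 421 - 1.44·705.
So x* = -594/-1.53 = 387, and then y* = 705 - 1.76·387 = 23.4.

x* ≈ 387, y* ≈ 23.4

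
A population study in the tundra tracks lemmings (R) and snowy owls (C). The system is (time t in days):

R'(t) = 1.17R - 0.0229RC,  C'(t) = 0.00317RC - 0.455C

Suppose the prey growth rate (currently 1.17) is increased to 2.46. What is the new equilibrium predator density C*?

At the interior fixed point, setting dR/dt = 0 with R > 0 fixes C* = (prey growth rate)/(RC coefficient) — independent of the other coefficients.
With the change, C* = 2.46/0.0229 = 107; it rises from 51.1.

C* ≈ 107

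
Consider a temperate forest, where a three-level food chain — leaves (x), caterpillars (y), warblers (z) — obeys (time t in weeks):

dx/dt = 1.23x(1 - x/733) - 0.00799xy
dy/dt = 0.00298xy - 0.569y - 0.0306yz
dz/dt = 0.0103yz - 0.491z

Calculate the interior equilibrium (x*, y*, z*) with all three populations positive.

From dz/dt = 0: 0.0103y* = 0.491, so y* = 47.7.
From dx/dt = 0: 1.23(1 - x*/733) = 0.00799·47.7, giving x* = 733·(1 - 0.31) = 506.
From dy/dt = 0: 0.00298·506 - 0.569 = 0.0306z*, so z* = 0.939/0.0306 = 30.7.

x* ≈ 506, y* ≈ 47.7, z* ≈ 30.7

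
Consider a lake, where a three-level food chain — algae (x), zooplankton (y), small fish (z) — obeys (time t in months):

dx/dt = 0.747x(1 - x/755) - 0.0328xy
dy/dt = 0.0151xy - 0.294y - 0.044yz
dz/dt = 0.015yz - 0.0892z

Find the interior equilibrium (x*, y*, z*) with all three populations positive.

From dz/dt = 0: 0.015y* = 0.0892, so y* = 5.95.
From dx/dt = 0: 0.747(1 - x*/755) = 0.0328·5.95, giving x* = 755·(1 - 0.261) = 558.
From dy/dt = 0: 0.0151·558 - 0.294 = 0.044z*, so z* = 8.13/0.044 = 185.

x* ≈ 558, y* ≈ 5.95, z* ≈ 185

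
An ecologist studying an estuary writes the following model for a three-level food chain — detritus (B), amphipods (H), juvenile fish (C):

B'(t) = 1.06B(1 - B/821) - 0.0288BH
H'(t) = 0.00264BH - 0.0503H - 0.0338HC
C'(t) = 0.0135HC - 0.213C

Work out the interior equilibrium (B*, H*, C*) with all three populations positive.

From dC/dt = 0: 0.0135H* = 0.213, so H* = 15.8.
From dB/dt = 0: 1.06(1 - B*/821) = 0.0288·15.8, giving B* = 821·(1 - 0.429) = 469.
From dH/dt = 0: 0.00264·469 - 0.0503 = 0.0338C*, so C* = 1.19/0.0338 = 35.1.

B* ≈ 469, H* ≈ 15.8, C* ≈ 35.1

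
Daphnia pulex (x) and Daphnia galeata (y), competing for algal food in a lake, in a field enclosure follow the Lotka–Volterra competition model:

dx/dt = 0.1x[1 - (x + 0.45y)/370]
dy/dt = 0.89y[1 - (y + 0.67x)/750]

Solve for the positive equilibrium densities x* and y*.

Setting both brackets to zero gives the nullclines x + 0.45y = 370 and 0.67x + y = 750.
Substituting y = 750 - 0.67x into the first: x(1 - 0.45·0.67) = 370 - 0.45·750.
So x* = 32.5/0.698 = 46.5, and then y* = 750 - 0.67·46.5 = 719.

x* ≈ 46.5, y* ≈ 719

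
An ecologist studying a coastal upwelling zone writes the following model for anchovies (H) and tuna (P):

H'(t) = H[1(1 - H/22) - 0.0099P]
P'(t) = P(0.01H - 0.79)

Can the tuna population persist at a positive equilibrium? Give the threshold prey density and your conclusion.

Threshold H = 79; K < 79, so no, the predator goes extinct.

The predator equation gives dP/dt > 0 only when H > 0.79/0.01 = 79.
Without the predator, H → K = 22. Since 22 < 79, the predator cannot invade.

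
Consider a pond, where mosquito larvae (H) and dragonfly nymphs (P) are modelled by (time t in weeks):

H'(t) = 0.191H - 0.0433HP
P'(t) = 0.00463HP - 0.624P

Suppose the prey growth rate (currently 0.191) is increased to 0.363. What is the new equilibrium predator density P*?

At the interior fixed point, setting dH/dt = 0 with H > 0 fixes P* = (prey growth rate)/(HP coefficient) — independent of the other coefficients.
With the change, P* = 0.363/0.0433 = 8.38; it rises from 4.41.

P* ≈ 8.38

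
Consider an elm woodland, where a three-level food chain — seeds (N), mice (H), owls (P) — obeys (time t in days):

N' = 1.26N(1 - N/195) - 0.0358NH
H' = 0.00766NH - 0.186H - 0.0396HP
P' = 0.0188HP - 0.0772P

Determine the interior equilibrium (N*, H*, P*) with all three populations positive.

N* ≈ 172, H* ≈ 4.11, P* ≈ 28.6

From dP/dt = 0: 0.0188H* = 0.0772, so H* = 4.11.
From dN/dt = 0: 1.26(1 - N*/195) = 0.0358·4.11, giving N* = 195·(1 - 0.117) = 172.
From dH/dt = 0: 0.00766·172 - 0.186 = 0.0396P*, so P* = 1.13/0.0396 = 28.6.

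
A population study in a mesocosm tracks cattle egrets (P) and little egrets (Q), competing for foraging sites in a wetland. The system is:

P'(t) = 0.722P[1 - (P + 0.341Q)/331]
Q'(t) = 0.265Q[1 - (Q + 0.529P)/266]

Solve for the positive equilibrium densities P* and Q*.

Setting both brackets to zero gives the nullclines P + 0.341Q = 331 and 0.529P + Q = 266.
Substituting Q = 266 - 0.529P into the first: P(1 - 0.341·0.529) = 331 - 0.341·266.
So P* = 240/0.82 = 293, and then Q* = 266 - 0.529·293 = 111.

P* ≈ 293, Q* ≈ 111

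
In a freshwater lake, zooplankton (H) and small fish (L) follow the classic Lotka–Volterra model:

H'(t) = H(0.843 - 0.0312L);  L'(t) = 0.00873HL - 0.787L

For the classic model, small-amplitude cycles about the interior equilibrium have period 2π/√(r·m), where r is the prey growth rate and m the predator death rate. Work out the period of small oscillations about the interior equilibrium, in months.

Here r = 0.843 and m = 0.787, so r·m = 0.663.
ω = √0.663 = 0.815 per month, hence T = 2π/ω ≈ 7.71 months.

T ≈ 7.71 months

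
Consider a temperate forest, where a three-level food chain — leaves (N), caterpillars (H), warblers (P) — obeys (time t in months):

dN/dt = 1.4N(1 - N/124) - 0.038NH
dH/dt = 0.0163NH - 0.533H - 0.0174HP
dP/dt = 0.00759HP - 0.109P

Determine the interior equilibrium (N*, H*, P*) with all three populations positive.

N* ≈ 75.7, H* ≈ 14.4, P* ≈ 40.2

From dP/dt = 0: 0.00759H* = 0.109, so H* = 14.4.
From dN/dt = 0: 1.4(1 - N*/124) = 0.038·14.4, giving N* = 124·(1 - 0.39) = 75.7.
From dH/dt = 0: 0.0163·75.7 - 0.533 = 0.0174P*, so P* = 0.7/0.0174 = 40.2.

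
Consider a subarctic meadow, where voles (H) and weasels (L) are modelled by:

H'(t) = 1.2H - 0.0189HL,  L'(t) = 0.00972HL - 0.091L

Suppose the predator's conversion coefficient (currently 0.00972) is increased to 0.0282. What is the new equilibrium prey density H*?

H* ≈ 3.23

At the interior fixed point, setting dL/dt = 0 with L > 0 fixes H* = (predator death rate)/(HL coefficient) — independent of the other coefficients.
With the change, H* = 0.091/0.0282 = 3.23; it falls from 9.36.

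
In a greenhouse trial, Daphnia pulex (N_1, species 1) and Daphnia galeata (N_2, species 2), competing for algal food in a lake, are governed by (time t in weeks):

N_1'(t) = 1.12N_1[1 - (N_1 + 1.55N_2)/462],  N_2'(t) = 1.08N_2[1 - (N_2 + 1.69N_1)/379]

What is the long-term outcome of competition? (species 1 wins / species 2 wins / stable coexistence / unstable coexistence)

unstable coexistence (outcome depends on initial conditions)

Compare the nullcline intercepts: K1/α12 = 462/1.55 = 298 < K2 = 379; K2/α21 = 379/1.69 = 224 < K1 = 462.
Since both are reversed, neither can invade when rare; the interior point is a saddle.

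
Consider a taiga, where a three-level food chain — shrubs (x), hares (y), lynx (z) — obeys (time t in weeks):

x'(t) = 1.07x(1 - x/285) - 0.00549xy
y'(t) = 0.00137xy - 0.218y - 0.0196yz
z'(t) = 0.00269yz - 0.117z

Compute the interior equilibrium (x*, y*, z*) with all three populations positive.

From dz/dt = 0: 0.00269y* = 0.117, so y* = 43.5.
From dx/dt = 0: 1.07(1 - x*/285) = 0.00549·43.5, giving x* = 285·(1 - 0.223) = 221.
From dy/dt = 0: 0.00137·221 - 0.218 = 0.0196z*, so z* = 0.0853/0.0196 = 4.35.

x* ≈ 221, y* ≈ 43.5, z* ≈ 4.35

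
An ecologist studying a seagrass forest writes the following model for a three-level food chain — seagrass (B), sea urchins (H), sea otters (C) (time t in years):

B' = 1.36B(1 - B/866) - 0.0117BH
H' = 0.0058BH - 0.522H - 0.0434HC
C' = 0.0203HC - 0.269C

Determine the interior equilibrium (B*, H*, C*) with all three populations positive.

From dC/dt = 0: 0.0203H* = 0.269, so H* = 13.3.
From dB/dt = 0: 1.36(1 - B*/866) = 0.0117·13.3, giving B* = 866·(1 - 0.114) = 767.
From dH/dt = 0: 0.0058·767 - 0.522 = 0.0434C*, so C* = 3.93/0.0434 = 90.5.

B* ≈ 767, H* ≈ 13.3, C* ≈ 90.5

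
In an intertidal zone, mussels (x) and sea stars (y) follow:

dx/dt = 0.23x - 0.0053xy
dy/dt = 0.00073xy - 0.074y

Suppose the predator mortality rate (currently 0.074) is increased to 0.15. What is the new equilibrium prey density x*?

At the interior fixed point, setting dy/dt = 0 with y > 0 fixes x* = (predator death rate)/(xy coefficient) — independent of the other coefficients.
With the change, x* = 0.15/0.00073 = 205; it rises from 101.

x* ≈ 205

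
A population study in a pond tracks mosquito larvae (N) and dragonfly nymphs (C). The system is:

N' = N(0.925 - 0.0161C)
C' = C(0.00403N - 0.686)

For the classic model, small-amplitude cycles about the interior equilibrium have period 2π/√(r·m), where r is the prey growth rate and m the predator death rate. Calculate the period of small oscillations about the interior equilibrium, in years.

T ≈ 7.89 years

Here r = 0.925 and m = 0.686, so r·m = 0.635.
ω = √0.635 = 0.797 per year, hence T = 2π/ω ≈ 7.89 years.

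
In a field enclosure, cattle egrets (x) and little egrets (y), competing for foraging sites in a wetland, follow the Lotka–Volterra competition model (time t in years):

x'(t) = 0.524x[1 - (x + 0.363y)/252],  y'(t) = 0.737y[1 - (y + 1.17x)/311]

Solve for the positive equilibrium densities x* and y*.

Setting both brackets to zero gives the nullclines x + 0.363y = 252 and 1.17x + y = 311.
Substituting y = 311 - 1.17x into the first: x(1 - 0.363·1.17) = 252 - 0.363·311.
So x* = 139/0.575 = 242, and then y* = 311 - 1.17·242 = 28.1.

x* ≈ 242, y* ≈ 28.1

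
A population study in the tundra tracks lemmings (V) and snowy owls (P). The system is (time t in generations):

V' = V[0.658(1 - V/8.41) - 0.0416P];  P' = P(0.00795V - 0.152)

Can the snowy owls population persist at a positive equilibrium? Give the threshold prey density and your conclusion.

Threshold V = 19.1; K < 19.1, so no, the predator goes extinct.

The predator equation gives dP/dt > 0 only when V > 0.152/0.00795 = 19.1.
Without the predator, V → K = 8.41. Since 8.41 < 19.1, the predator cannot invade.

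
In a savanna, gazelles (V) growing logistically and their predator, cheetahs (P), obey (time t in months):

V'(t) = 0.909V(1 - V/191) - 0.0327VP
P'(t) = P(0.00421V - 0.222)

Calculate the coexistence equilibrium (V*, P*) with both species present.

V* ≈ 52.7, P* ≈ 20.1

From dP/dt = 0 with P > 0: 0.00421V* = 0.222, so V* = 52.7.
Substitute into dV/dt = 0: 0.909(1 - 52.7/191) = 0.0327P*.
The bracket is 0.724, giving P* = 0.658/0.0327 = 20.1.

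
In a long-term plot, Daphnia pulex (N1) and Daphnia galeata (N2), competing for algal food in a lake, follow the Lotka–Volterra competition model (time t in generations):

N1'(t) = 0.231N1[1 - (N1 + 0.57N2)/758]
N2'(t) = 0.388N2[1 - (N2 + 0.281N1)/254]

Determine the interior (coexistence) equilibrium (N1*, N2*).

Setting both brackets to zero gives the nullclines N1 + 0.57N2 = 758 and 0.281N1 + N2 = 254.
Substituting N2 = 254 - 0.281N1 into the first: N1(1 - 0.57·0.281) = 758 - 0.57·254.
So N1* = 613/0.84 = 730, and then N2* = 254 - 0.281·730 = 48.8.

N1* ≈ 730, N2* ≈ 48.8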